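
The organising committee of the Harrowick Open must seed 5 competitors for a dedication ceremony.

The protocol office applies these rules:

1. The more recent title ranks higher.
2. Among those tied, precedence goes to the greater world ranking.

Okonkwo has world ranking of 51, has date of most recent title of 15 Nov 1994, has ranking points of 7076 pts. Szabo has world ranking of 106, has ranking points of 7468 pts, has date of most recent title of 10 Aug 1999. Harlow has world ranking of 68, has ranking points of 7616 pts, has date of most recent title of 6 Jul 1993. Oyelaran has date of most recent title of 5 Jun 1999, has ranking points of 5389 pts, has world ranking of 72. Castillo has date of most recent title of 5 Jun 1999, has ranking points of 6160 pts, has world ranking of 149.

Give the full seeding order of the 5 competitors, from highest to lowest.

By date of most recent title (later first): Szabo (10 Aug 1999); then Castillo and Oyelaran (both 5 Jun 1999); then Okonkwo (15 Nov 1994); then Harlow (6 Jul 1993).
Among Castillo and Oyelaran, by world ranking (higher first): Castillo (149) before Oyelaran (72).
Full order: Szabo, Castillo, Oyelaran, Okonkwo, Harlow.

Szabo, Castillo, Oyelaran, Okonkwo, Harlow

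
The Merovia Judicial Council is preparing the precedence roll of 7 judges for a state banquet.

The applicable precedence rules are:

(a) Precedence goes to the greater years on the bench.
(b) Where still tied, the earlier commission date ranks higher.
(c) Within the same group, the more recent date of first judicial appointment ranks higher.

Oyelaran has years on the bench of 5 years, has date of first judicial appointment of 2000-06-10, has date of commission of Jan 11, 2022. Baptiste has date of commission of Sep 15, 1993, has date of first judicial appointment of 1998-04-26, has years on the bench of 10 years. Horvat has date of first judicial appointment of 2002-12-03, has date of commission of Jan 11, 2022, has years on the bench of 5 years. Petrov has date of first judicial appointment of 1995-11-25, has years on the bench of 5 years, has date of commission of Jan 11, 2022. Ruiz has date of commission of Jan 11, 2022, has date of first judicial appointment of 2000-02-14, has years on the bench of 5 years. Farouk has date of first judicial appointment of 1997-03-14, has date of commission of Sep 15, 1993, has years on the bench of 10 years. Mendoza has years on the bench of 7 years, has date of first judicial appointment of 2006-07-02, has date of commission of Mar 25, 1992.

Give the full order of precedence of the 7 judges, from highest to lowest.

By years on the bench (higher first): Baptiste and Farouk (both 10 years); then Mendoza (7 years); then Horvat, Oyelaran, Ruiz and Petrov (each 5 years).
Baptiste and Farouk both have date of commission Sep 15, 1993, so the next rule applies.
Among Baptiste and Farouk, by date of first judicial appointment (later first): Baptiste (1998-04-26) before Farouk (1997-03-14).
Horvat, Oyelaran, Ruiz and Petrov all have date of commission Jan 11, 2022, so the next rule applies.
Among Horvat, Oyelaran, Ruiz and Petrov, by date of first judicial appointment (later first): Horvat (2002-12-03) before Oyelaran (2000-06-10) before Ruiz (2000-02-14) before Petrov (1995-11-25).
Full order: Baptiste, Farouk, Mendoza, Horvat, Oyelaran, Ruiz, Petrov.

Baptiste, Farouk, Mendoza, Horvat, Oyelaran, Ruiz, Petrov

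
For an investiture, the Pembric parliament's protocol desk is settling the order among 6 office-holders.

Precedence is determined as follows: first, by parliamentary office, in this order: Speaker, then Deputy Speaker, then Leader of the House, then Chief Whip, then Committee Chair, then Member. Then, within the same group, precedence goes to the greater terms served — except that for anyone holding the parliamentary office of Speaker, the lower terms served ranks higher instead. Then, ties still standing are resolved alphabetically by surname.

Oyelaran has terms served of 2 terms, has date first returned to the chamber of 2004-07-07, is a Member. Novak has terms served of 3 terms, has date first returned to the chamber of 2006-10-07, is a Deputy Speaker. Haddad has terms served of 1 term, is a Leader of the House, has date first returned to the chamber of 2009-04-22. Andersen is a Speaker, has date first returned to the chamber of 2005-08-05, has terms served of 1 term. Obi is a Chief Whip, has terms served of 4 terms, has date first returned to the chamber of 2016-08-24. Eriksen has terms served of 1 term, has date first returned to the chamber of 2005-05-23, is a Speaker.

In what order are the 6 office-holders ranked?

By parliamentary office: Andersen and Eriksen (Speaker); then Novak (Deputy Speaker); then Haddad (Leader of the House); then Obi (Chief Whip); then Oyelaran (Member).
Andersen and Eriksen both have terms served 1 term, so the next rule applies.
Among Andersen and Eriksen, alphabetically by surname: Andersen before Eriksen.
Full order: Andersen, Eriksen, Novak, Haddad, Obi, Oyelaran.

Andersen, Eriksen, Novak, Haddad, Obi, Oyelaran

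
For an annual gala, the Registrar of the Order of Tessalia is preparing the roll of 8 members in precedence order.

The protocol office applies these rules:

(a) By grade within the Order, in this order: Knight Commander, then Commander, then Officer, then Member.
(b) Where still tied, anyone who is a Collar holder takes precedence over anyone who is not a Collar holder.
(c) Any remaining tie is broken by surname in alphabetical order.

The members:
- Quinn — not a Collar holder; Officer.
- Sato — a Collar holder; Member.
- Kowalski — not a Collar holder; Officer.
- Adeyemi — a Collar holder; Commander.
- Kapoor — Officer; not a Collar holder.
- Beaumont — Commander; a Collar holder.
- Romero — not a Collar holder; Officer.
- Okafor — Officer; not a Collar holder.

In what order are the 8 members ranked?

By grade within the Order: Adeyemi and Beaumont (Commander); then Kapoor, Kowalski, Okafor, Quinn and Romero (Officer); then Sato (Member).
Adeyemi and Beaumont are each a Collar holder, so the next rule applies.
Among Adeyemi and Beaumont, alphabetically by surname: Adeyemi before Beaumont.
Kapoor, Kowalski, Okafor, Quinn and Romero are each not a Collar holder, so the next rule applies.
Among Kapoor, Kowalski, Okafor, Quinn and Romero, alphabetically by surname: Kapoor before Kowalski before Okafor before Quinn before Romero.
Full order: Adeyemi, Beaumont, Kapoor, Kowalski, Okafor, Quinn, Romero, Sato.

Adeyemi, Beaumont, Kapoor, Kowalski, Okafor, Quinn, Romero, Sato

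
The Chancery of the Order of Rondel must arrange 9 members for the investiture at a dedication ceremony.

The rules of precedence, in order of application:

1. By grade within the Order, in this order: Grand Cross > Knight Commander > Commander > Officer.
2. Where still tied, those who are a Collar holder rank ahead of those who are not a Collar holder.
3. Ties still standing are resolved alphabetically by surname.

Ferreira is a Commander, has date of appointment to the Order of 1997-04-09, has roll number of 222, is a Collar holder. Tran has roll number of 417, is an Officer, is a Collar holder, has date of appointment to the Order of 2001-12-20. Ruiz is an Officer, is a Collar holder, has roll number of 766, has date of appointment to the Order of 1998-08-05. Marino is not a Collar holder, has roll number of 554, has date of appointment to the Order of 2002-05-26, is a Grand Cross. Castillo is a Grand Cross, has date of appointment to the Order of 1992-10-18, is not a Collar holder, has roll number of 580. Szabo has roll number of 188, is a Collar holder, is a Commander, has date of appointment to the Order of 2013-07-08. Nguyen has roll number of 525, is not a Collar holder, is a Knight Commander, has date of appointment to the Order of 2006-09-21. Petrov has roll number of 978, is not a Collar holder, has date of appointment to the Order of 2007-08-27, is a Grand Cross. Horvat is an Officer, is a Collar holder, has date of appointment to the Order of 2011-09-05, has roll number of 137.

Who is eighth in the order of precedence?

Ruiz

By grade within the Order: Castillo, Marino and Petrov (Grand Cross); then Nguyen (Knight Commander); then Ferreira and Szabo (Commander); then Horvat, Ruiz and Tran (Officer).
Castillo, Marino and Petrov are each not a Collar holder, so the next rule applies.
Among Castillo, Marino and Petrov, alphabetically by surname: Castillo before Marino before Petrov.
Ferreira and Szabo are each a Collar holder, so the next rule applies.
Among Ferreira and Szabo, alphabetically by surname: Ferreira before Szabo.
Horvat, Ruiz and Tran are each a Collar holder, so the next rule applies.
Among Horvat, Ruiz and Tran, alphabetically by surname: Horvat before Ruiz before Tran.
Order: Castillo, Marino, Petrov, Nguyen, Ferreira, Szabo, Horvat, Ruiz, Tran.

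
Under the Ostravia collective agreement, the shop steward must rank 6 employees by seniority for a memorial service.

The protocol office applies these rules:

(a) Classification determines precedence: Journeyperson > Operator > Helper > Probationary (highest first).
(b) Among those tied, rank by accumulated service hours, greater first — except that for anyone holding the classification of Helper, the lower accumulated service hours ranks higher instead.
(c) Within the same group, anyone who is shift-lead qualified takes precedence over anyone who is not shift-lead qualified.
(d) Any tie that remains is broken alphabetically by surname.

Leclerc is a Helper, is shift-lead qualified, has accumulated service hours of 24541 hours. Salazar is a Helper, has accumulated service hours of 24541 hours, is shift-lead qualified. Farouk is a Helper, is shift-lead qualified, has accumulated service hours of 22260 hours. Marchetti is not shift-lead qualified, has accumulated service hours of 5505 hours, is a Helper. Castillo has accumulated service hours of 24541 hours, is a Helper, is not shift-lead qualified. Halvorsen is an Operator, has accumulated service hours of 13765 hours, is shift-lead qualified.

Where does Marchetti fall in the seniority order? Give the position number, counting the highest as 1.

2

By classification: Halvorsen (Operator); then Marchetti, Farouk, Leclerc, Salazar and Castillo (Helper).
Among Marchetti, Farouk, Leclerc, Salazar and Castillo, by accumulated service hours (lower first) (reversed rule for this group): Marchetti (5505 hours) before Farouk (22260 hours) before Leclerc, Salazar and Castillo (24541 hours).
Among Leclerc, Salazar and Castillo, shift-lead qualified before not shift-lead qualified: Leclerc and Salazar (shift-lead qualified) before Castillo (not shift-lead qualified).
Among Leclerc and Salazar, alphabetically by surname: Leclerc before Salazar.
Order: Halvorsen, Marchetti, Farouk, Leclerc, Salazar, Castillo. So position 2.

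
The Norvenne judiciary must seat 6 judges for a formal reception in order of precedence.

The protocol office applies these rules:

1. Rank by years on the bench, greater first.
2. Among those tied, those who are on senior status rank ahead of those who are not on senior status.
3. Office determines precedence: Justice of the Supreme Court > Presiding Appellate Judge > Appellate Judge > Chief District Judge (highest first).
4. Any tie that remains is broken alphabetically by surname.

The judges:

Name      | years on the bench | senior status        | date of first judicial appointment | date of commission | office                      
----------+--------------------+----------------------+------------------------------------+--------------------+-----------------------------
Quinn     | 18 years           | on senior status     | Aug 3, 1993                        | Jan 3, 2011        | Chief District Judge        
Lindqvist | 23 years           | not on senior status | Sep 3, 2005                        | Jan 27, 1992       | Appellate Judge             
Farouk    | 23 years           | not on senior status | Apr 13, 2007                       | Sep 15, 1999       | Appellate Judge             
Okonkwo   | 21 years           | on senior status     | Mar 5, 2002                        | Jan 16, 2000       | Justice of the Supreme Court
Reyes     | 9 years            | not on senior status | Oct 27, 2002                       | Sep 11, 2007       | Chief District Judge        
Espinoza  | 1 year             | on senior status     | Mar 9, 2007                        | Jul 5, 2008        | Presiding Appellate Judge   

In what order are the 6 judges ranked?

By years on the bench (higher first): Farouk and Lindqvist (both 23 years); then Okonkwo (21 years); then Quinn (18 years); then Reyes (9 years); then Espinoza (1 year).
Farouk and Lindqvist are each not on senior status, so the next rule applies.
Farouk and Lindqvist are each Appellate Judge, so the next rule applies.
Among Farouk and Lindqvist, alphabetically by surname: Farouk before Lindqvist.
Full order: Farouk, Lindqvist, Okonkwo, Quinn, Reyes, Espinoza.

Farouk, Lindqvist, Okonkwo, Quinn, Reyes, Espinoza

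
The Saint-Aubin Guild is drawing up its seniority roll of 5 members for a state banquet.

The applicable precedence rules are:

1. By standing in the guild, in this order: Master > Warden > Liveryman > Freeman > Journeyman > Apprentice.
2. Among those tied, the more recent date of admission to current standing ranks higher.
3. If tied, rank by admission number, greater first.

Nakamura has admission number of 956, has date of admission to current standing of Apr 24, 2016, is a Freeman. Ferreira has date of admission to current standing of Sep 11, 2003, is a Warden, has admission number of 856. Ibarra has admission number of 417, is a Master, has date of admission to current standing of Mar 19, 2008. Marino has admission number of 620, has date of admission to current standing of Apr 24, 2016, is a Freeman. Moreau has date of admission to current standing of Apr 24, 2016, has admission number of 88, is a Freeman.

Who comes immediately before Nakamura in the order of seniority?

By standing in the guild: Ibarra (Master); then Ferreira (Warden); then Nakamura, Marino and Moreau (Freeman).
Nakamura, Marino and Moreau all have date of admission to current standing Apr 24, 2016, so the next rule applies.
Among Nakamura, Marino and Moreau, by admission number (higher first): Nakamura (956) before Marino (620) before Moreau (88).
Order: Ibarra, Ferreira, Nakamura, Marino, Moreau.

Ferreira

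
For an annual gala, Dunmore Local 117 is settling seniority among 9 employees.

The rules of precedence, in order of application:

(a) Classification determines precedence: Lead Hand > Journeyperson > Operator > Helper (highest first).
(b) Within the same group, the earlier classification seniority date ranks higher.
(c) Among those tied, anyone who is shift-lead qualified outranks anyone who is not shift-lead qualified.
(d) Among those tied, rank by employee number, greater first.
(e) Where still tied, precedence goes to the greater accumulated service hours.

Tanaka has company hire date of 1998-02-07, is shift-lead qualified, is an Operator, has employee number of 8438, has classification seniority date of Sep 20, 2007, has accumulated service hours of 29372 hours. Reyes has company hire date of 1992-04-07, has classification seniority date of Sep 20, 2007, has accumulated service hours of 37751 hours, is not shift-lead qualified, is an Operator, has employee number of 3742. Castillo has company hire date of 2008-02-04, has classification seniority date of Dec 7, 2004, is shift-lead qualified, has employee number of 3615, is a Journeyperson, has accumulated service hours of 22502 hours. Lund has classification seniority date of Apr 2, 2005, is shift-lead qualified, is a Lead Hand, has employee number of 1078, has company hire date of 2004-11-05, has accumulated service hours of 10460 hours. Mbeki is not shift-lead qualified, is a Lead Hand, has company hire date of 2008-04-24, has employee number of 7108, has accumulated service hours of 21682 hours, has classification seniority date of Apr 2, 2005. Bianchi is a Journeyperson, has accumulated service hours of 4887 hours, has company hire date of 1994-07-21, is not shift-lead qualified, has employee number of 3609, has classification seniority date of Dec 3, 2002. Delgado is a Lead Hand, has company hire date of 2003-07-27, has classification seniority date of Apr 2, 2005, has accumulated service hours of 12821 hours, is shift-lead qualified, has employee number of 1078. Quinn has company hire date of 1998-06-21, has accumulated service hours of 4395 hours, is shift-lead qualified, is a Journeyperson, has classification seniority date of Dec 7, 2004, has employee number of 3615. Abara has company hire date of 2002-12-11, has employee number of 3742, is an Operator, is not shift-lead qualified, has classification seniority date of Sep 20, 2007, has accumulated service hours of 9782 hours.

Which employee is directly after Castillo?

By classification: Delgado, Lund and Mbeki (Lead Hand); then Bianchi, Castillo and Quinn (Journeyperson); then Tanaka, Reyes and Abara (Operator).
Delgado, Lund and Mbeki all have classification seniority date Apr 2, 2005, so the next rule applies.
Among Delgado, Lund and Mbeki, shift-lead qualified before not shift-lead qualified: Delgado and Lund (shift-lead qualified) before Mbeki (not shift-lead qualified).
Delgado and Lund both have employee number 1078, so the next rule applies.
Among Delgado and Lund, by accumulated service hours (higher first): Delgado (12821 hours) before Lund (10460 hours).
Among Bianchi, Castillo and Quinn, by classification seniority date (earlier first): Bianchi (Dec 3, 2002) before Castillo and Quinn (Dec 7, 2004).
Castillo and Quinn are each shift-lead qualified, so the next rule applies.
Castillo and Quinn both have employee number 3615, so the next rule applies.
Among Castillo and Quinn, by accumulated service hours (higher first): Castillo (22502 hours) before Quinn (4395 hours).
Tanaka, Reyes and Abara all have classification seniority date Sep 20, 2007, so the next rule applies.
Among Tanaka, Reyes and Abara, shift-lead qualified before not shift-lead qualified: Tanaka (shift-lead qualified) before Reyes and Abara (not shift-lead qualified).
Reyes and Abara both have employee number 3742, so the next rule applies.
Among Reyes and Abara, by accumulated service hours (higher first): Reyes (37751 hours) before Abara (9782 hours).
Order: Delgado, Lund, Mbeki, Bianchi, Castillo, Quinn, Tanaka, Reyes, Abara.

Quinn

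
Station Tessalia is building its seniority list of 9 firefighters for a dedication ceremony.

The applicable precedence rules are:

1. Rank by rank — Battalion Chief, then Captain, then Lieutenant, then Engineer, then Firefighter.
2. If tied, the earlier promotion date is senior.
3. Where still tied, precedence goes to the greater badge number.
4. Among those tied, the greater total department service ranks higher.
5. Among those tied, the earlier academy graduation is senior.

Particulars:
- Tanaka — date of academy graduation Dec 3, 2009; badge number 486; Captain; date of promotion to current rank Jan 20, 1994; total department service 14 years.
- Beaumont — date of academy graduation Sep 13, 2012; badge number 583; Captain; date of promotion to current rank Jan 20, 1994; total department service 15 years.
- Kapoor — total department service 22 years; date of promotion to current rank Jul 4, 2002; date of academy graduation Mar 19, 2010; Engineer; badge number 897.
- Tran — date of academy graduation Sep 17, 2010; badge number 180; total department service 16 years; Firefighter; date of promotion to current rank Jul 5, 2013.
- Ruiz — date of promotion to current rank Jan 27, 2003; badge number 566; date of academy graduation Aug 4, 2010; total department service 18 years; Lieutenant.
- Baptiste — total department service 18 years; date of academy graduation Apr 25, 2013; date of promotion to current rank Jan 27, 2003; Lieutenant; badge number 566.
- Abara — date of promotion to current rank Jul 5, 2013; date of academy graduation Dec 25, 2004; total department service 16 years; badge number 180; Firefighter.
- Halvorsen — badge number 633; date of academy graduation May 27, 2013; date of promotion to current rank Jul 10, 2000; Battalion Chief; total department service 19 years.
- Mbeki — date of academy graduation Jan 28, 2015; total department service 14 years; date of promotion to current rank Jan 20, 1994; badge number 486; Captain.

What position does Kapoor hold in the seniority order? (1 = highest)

By rank: Halvorsen (Battalion Chief); then Beaumont, Tanaka and Mbeki (Captain); then Ruiz and Baptiste (Lieutenant); then Kapoor (Engineer); then Abara and Tran (Firefighter).
Beaumont, Tanaka and Mbeki all have date of promotion to current rank Jan 20, 1994, so the next rule applies.
Among Beaumont, Tanaka and Mbeki, by badge number (higher first): Beaumont (583) before Tanaka and Mbeki (486).
Tanaka and Mbeki both have total department service 14 years, so the next rule applies.
Among Tanaka and Mbeki, by date of academy graduation (earlier first): Tanaka (Dec 3, 2009) before Mbeki (Jan 28, 2015).
Ruiz and Baptiste both have date of promotion to current rank Jan 27, 2003, so the next rule applies.
Ruiz and Baptiste both have badge number 566, so the next rule applies.
Ruiz and Baptiste both have total department service 18 years, so the next rule applies.
Among Ruiz and Baptiste, by date of academy graduation (earlier first): Ruiz (Aug 4, 2010) before Baptiste (Apr 25, 2013).
Abara and Tran both have date of promotion to current rank Jul 5, 2013, so the next rule applies.
Abara and Tran both have badge number 180, so the next rule applies.
Abara and Tran both have total department service 16 years, so the next rule applies.
Among Abara and Tran, by date of academy graduation (earlier first): Abara (Dec 25, 2004) before Tran (Sep 17, 2010).
Order: Halvorsen, Beaumont, Tanaka, Mbeki, Ruiz, Baptiste, Kapoor, Abara, Tran. So position 7.

7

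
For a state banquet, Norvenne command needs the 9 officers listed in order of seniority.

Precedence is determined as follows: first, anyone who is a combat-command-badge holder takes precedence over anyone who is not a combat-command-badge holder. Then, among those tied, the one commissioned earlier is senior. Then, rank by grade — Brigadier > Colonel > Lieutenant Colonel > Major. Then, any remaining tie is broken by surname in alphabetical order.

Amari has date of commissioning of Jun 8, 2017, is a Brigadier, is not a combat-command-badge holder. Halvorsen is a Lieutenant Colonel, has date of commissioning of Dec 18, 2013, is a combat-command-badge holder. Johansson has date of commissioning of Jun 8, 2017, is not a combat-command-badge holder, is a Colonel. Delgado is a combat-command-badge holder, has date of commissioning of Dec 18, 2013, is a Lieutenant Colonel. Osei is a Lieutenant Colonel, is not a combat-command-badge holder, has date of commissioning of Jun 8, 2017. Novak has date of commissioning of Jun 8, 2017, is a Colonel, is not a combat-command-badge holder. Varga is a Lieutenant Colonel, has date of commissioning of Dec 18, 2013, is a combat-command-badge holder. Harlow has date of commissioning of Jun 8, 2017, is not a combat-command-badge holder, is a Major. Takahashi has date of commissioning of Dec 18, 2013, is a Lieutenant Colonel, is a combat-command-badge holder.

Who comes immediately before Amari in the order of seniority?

By the first rule: Delgado, Halvorsen, Takahashi and Varga (each a combat-command-badge holder); then Amari, Johansson, Novak, Osei and Harlow (each not a combat-command-badge holder).
Delgado, Halvorsen, Takahashi and Varga all have date of commissioning Dec 18, 2013, so the next rule applies.
Delgado, Halvorsen, Takahashi and Varga are each Lieutenant Colonel, so the next rule applies.
Among Delgado, Halvorsen, Takahashi and Varga, alphabetically by surname: Delgado before Halvorsen before Takahashi before Varga.
Amari, Johansson, Novak, Osei and Harlow all have date of commissioning Jun 8, 2017, so the next rule applies.
Among Amari, Johansson, Novak, Osei and Harlow, by grade: Amari (Brigadier) before Johansson and Novak (Colonel) before Osei (Lieutenant Colonel) before Harlow (Major).
Among Johansson and Novak, alphabetically by surname: Johansson before Novak.
Order: Delgado, Halvorsen, Takahashi, Varga, Amari, Johansson, Novak, Osei, Harlow.

Varga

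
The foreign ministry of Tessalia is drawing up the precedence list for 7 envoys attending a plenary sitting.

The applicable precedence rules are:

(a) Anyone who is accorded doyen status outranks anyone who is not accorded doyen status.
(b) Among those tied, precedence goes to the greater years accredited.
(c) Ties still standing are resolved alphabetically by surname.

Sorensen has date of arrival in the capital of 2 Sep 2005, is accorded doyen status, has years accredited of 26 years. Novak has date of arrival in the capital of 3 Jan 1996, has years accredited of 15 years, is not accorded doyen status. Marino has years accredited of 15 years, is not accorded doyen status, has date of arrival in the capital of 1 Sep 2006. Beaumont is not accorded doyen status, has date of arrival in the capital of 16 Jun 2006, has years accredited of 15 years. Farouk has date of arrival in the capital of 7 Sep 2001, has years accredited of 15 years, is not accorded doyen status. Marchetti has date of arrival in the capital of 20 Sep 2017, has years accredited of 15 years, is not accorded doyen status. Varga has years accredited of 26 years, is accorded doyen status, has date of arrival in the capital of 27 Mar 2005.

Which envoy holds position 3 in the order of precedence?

By the first rule: Sorensen and Varga (both accorded doyen status); then Beaumont, Farouk, Marchetti, Marino and Novak (each not accorded doyen status).
Sorensen and Varga both have years accredited 26 years, so the next rule applies.
Among Sorensen and Varga, alphabetically by surname: Sorensen before Varga.
Beaumont, Farouk, Marchetti, Marino and Novak all have years accredited 15 years, so the next rule applies.
Among Beaumont, Farouk, Marchetti, Marino and Novak, alphabetically by surname: Beaumont before Farouk before Marchetti before Marino before Novak.
Order: Sorensen, Varga, Beaumont, Farouk, Marchetti, Marino, Novak.

Beaumont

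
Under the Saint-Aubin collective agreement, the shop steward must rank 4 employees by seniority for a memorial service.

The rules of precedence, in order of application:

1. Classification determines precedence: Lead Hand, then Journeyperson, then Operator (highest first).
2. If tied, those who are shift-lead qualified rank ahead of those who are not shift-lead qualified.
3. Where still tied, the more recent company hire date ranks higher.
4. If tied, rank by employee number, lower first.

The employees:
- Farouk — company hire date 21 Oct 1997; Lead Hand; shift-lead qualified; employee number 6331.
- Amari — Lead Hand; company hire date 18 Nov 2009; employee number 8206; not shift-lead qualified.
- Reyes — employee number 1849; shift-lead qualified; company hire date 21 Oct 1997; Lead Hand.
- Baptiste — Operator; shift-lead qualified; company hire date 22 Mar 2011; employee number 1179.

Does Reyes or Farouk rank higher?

Reyes

By classification: Reyes, Farouk and Amari (Lead Hand); then Baptiste (Operator).
Among Reyes, Farouk and Amari, shift-lead qualified before not shift-lead qualified: Reyes and Farouk (shift-lead qualified) before Amari (not shift-lead qualified).
Reyes and Farouk both have company hire date 21 Oct 1997, so the next rule applies.
Among Reyes and Farouk, by employee number (lower first): Reyes (1849) before Farouk (6331).
So Reyes takes precedence.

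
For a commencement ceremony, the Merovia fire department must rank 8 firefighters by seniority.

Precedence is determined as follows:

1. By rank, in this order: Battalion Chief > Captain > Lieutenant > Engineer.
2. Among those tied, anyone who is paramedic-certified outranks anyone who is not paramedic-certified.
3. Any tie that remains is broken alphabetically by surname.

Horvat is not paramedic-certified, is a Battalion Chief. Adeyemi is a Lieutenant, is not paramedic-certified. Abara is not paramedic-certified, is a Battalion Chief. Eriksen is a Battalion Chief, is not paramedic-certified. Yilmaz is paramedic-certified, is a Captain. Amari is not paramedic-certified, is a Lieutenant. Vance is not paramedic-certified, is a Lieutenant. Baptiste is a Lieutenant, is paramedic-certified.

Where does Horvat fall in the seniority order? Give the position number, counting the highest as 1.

3

By rank: Abara, Eriksen and Horvat (Battalion Chief); then Yilmaz (Captain); then Baptiste, Adeyemi, Amari and Vance (Lieutenant).
Abara, Eriksen and Horvat are each not paramedic-certified, so the next rule applies.
Among Abara, Eriksen and Horvat, alphabetically by surname: Abara before Eriksen before Horvat.
Among Baptiste, Adeyemi, Amari and Vance, paramedic-certified before not paramedic-certified: Baptiste (paramedic-certified) before Adeyemi, Amari and Vance (not paramedic-certified).
Among Adeyemi, Amari and Vance, alphabetically by surname: Adeyemi before Amari before Vance.
Order: Abara, Eriksen, Horvat, Yilmaz, Baptiste, Adeyemi, Amari, Vance. So position 3.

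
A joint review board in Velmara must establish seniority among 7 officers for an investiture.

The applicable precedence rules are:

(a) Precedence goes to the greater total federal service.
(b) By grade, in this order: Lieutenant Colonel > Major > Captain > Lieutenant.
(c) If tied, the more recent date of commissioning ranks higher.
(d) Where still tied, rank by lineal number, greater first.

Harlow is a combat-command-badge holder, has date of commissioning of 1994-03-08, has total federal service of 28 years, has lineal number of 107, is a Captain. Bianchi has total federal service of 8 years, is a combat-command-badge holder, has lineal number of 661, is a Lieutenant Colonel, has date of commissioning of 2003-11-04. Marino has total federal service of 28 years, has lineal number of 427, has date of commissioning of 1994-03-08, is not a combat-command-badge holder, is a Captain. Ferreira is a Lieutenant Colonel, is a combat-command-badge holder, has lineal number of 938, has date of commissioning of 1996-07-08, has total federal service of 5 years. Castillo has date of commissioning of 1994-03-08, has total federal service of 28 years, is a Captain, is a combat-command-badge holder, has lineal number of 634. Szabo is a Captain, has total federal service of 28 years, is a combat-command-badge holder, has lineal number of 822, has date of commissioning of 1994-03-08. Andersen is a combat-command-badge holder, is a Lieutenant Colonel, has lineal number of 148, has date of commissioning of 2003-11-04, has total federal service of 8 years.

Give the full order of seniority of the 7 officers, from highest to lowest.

By total federal service (higher first): Szabo, Castillo, Marino and Harlow (each 28 years); then Bianchi and Andersen (both 8 years); then Ferreira (5 years).
Szabo, Castillo, Marino and Harlow are each Captain, so the next rule applies.
Szabo, Castillo, Marino and Harlow all have date of commissioning 1994-03-08, so the next rule applies.
Among Szabo, Castillo, Marino and Harlow, by lineal number (higher first): Szabo (822) before Castillo (634) before Marino (427) before Harlow (107).
Bianchi and Andersen are each Lieutenant Colonel, so the next rule applies.
Bianchi and Andersen both have date of commissioning 2003-11-04, so the next rule applies.
Among Bianchi and Andersen, by lineal number (higher first): Bianchi (661) before Andersen (148).
Full order: Szabo, Castillo, Marino, Harlow, Bianchi, Andersen, Ferreira.

Szabo, Castillo, Marino, Harlow, Bianchi, Andersen, Ferreira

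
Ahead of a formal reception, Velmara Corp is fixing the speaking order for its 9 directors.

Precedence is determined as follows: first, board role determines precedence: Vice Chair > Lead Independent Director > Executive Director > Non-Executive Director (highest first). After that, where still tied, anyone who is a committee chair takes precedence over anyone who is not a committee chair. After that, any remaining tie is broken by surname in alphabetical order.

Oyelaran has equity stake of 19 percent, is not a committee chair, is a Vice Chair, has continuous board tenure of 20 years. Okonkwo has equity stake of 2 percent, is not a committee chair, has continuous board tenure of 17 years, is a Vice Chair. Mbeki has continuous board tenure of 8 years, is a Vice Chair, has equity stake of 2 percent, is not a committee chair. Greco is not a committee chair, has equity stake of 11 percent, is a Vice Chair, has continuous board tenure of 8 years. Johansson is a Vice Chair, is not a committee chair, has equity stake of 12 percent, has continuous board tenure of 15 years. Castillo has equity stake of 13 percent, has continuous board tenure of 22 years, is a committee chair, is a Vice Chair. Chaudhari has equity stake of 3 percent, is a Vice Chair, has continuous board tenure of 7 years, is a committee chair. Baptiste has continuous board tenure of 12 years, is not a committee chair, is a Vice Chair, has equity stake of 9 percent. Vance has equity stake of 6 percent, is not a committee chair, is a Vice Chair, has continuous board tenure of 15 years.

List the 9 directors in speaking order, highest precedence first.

Castillo, Chaudhari, Baptiste, Greco, Johansson, Mbeki, Okonkwo, Oyelaran, Vance

By board role: Castillo, Chaudhari, Baptiste, Greco, Johansson, Mbeki, Okonkwo, Oyelaran and Vance (Vice Chair).
Among Castillo, Chaudhari, Baptiste, Greco, Johansson, Mbeki, Okonkwo, Oyelaran and Vance, a committee chair before not a committee chair: Castillo and Chaudhari (a committee chair) before Baptiste, Greco, Johansson, Mbeki, Okonkwo, Oyelaran and Vance (not a committee chair).
Among Castillo and Chaudhari, alphabetically by surname: Castillo before Chaudhari.
Among Baptiste, Greco, Johansson, Mbeki, Okonkwo, Oyelaran and Vance, alphabetically by surname: Baptiste before Greco before Johansson before Mbeki before Okonkwo before Oyelaran before Vance.
Full order: Castillo, Chaudhari, Baptiste, Greco, Johansson, Mbeki, Okonkwo, Oyelaran, Vance.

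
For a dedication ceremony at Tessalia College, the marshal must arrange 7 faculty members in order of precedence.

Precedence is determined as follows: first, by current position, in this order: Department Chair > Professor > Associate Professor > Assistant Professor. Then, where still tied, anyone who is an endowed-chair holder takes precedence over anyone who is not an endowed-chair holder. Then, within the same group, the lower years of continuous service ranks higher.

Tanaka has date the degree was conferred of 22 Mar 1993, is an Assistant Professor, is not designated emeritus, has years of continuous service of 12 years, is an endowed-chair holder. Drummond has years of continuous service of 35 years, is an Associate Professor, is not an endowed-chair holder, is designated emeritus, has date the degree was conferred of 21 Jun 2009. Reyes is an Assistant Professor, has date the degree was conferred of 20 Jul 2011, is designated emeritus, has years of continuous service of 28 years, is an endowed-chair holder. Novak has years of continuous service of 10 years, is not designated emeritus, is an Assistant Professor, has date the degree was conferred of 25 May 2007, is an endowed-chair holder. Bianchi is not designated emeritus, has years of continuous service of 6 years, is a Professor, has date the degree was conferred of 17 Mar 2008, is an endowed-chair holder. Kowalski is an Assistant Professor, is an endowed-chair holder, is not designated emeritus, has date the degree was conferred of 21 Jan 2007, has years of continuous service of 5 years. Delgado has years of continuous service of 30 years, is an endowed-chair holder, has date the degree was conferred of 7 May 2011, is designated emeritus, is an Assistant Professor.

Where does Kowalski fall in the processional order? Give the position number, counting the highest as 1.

3

By current position: Bianchi (Professor); then Drummond (Associate Professor); then Kowalski, Novak, Tanaka, Reyes and Delgado (Assistant Professor).
Kowalski, Novak, Tanaka, Reyes and Delgado are each an endowed-chair holder, so the next rule applies.
Among Kowalski, Novak, Tanaka, Reyes and Delgado, by years of continuous service (lower first): Kowalski (5 years) before Novak (10 years) before Tanaka (12 years) before Reyes (28 years) before Delgado (30 years).
Order: Bianchi, Drummond, Kowalski, Novak, Tanaka, Reyes, Delgado. So position 3.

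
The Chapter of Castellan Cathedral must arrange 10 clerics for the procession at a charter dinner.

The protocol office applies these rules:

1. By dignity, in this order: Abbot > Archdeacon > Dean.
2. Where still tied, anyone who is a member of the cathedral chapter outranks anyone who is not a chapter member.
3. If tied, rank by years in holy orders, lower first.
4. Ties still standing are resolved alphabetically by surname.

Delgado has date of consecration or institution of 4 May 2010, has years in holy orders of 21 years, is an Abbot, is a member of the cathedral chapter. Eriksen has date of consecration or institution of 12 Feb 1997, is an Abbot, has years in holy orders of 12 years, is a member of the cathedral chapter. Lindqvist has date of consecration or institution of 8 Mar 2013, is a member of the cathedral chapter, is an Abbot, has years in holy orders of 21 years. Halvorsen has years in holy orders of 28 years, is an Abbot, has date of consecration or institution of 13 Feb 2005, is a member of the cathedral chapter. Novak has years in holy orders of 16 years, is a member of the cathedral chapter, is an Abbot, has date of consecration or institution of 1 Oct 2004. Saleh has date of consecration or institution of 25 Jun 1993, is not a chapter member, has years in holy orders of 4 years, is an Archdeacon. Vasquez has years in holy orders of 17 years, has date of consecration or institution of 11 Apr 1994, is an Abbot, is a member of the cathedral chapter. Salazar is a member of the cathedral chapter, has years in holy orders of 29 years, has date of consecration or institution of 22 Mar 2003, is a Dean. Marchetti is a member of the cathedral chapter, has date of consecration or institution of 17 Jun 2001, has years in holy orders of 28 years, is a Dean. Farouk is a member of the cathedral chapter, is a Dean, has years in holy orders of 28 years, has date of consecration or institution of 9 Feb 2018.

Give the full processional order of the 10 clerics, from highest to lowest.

Eriksen, Novak, Vasquez, Delgado, Lindqvist, Halvorsen, Saleh, Farouk, Marchetti, Salazar

By dignity: Eriksen, Novak, Vasquez, Delgado, Lindqvist and Halvorsen (Abbot); then Saleh (Archdeacon); then Farouk, Marchetti and Salazar (Dean).
Eriksen, Novak, Vasquez, Delgado, Lindqvist and Halvorsen are each a member of the cathedral chapter, so the next rule applies.
Among Eriksen, Novak, Vasquez, Delgado, Lindqvist and Halvorsen, by years in holy orders (lower first): Eriksen (12 years) before Novak (16 years) before Vasquez (17 years) before Delgado and Lindqvist (21 years) before Halvorsen (28 years).
Among Delgado and Lindqvist, alphabetically by surname: Delgado before Lindqvist.
Farouk, Marchetti and Salazar are each a member of the cathedral chapter, so the next rule applies.
Among Farouk, Marchetti and Salazar, by years in holy orders (lower first): Farouk and Marchetti (28 years) before Salazar (29 years).
Among Farouk and Marchetti, alphabetically by surname: Farouk before Marchetti.
Full order: Eriksen, Novak, Vasquez, Delgado, Lindqvist, Halvorsen, Saleh, Farouk, Marchetti, Salazar.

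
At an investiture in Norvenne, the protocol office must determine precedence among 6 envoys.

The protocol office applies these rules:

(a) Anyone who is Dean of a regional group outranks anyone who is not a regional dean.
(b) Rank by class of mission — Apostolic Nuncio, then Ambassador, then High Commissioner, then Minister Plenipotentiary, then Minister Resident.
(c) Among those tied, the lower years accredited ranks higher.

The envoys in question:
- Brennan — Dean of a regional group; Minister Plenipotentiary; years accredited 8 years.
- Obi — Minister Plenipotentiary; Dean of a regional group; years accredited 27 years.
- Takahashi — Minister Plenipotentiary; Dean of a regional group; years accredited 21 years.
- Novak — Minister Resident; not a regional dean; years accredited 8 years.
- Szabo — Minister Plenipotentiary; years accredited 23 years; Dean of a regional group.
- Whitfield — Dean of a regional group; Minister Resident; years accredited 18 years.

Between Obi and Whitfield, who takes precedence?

Obi

By the first rule: Brennan, Takahashi, Szabo, Obi and Whitfield (each Dean of a regional group); then Novak (not a regional dean).
Among Brennan, Takahashi, Szabo, Obi and Whitfield, by class of mission: Brennan, Takahashi, Szabo and Obi (Minister Plenipotentiary) before Whitfield (Minister Resident).
Among Brennan, Takahashi, Szabo and Obi, by years accredited (lower first): Brennan (8 years) before Takahashi (21 years) before Szabo (23 years) before Obi (27 years).
So Obi takes precedence.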